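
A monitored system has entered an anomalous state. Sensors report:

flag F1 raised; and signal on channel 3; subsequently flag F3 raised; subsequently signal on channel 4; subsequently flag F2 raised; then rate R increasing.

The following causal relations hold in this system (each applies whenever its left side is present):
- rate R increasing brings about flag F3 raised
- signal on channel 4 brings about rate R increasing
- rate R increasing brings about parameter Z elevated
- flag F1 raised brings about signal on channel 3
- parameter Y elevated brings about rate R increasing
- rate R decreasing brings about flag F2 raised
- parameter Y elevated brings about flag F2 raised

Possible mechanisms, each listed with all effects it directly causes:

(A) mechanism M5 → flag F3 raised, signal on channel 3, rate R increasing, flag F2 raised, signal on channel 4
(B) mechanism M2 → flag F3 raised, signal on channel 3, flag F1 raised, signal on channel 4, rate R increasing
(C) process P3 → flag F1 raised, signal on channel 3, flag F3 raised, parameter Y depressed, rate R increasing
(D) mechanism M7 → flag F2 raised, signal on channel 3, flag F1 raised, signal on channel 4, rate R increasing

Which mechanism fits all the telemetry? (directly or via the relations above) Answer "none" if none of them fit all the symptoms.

Checking each candidate against the observations:
(A) mechanism M5 — flag F1 raised miss; signal on channel 3 match; flag F3 raised match; signal on channel 4 match; flag F2 raised match; rate R increasing match
(B) mechanism M2 — does not account for flag F2 raised
(C) process P3 — flag F1 raised match; signal on channel 3 match; flag F3 raised match; signal on channel 4 miss; flag F2 raised miss; rate R increasing match
(D) mechanism M7 — flag F1 raised match; signal on channel 3 match; flag F3 raised match (through rate R increasing → flag F3 raised); signal on channel 4 match; flag F2 raised match; rate R increasing match
Only (D) is consistent with every observation.

D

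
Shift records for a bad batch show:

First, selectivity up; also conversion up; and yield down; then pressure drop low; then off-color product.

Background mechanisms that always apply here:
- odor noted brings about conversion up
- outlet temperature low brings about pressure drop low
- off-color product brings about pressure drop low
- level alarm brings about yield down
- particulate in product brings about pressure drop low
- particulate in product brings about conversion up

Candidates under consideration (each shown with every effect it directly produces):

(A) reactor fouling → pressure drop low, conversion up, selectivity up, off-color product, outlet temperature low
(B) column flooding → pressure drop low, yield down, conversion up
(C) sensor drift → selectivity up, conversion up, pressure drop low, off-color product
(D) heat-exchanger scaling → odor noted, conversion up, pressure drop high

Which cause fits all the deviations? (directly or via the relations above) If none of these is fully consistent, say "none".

For each candidate, compare predicted effects to what was observed:
(A) reactor fouling — selectivity up match; conversion up match; yield down miss; pressure drop low match; off-color product match
(B) column flooding — selectivity up miss; conversion up match; yield down match; pressure drop low match; off-color product miss
(C) sensor drift — does not account for yield down
(D) heat-exchanger scaling — fails on selectivity up, yield down, pressure drop low, off-color product (predicts pressure drop high, not pressure drop low)
None of the listed candidates fits everything.

none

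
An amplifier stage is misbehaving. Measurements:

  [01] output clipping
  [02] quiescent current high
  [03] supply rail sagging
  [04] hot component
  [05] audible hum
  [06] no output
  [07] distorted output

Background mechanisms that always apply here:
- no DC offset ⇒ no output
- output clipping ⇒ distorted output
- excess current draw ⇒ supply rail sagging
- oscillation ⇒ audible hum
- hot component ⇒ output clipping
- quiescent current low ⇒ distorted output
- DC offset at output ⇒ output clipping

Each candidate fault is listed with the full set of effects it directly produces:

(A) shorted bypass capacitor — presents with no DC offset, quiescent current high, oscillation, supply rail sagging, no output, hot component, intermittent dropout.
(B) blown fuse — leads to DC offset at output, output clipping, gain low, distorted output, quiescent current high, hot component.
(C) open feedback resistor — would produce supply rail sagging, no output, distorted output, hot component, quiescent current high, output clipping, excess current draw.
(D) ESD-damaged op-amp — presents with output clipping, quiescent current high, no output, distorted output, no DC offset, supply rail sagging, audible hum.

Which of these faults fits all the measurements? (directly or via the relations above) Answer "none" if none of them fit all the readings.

For each candidate, compare predicted effects to what was observed:
(A) shorted bypass capacitor — accounts for every observation (output clipping through hot component → output clipping)
(B) blown fuse — output clipping ✓; quiescent current high ✓; supply rail sagging ✗; hot component ✓; audible hum ✗; no output ✗; distorted output ✓
(C) open feedback resistor — output clipping ✓; quiescent current high ✓; supply rail sagging ✓; hot component ✓; audible hum ✗; no output ✓; distorted output ✓
(D) ESD-damaged op-amp — does not account for hot component
(A) is the only candidate with no mismatches.

A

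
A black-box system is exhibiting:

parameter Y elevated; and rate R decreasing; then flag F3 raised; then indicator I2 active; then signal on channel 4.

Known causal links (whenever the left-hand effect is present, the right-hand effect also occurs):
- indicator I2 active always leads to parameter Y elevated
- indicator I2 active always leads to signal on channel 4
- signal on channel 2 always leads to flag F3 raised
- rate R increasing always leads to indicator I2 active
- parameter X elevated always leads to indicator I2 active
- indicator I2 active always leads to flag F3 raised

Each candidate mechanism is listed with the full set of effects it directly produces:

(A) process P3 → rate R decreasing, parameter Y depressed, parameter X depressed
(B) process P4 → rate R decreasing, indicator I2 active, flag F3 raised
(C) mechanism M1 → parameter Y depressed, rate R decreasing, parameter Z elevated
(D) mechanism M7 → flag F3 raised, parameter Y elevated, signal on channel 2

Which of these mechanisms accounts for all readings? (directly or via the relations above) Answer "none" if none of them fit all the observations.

Testing each hypothesis:
(A) process P3 — parameter Y elevated miss; rate R decreasing match; flag F3 raised miss; indicator I2 active miss; signal on channel 4 miss
(B) process P4 — accounts for every observation (parameter Y elevated by indicator I2 active → parameter Y elevated)
(C) mechanism M1 — fails on parameter Y elevated, flag F3 raised, indicator I2 active, signal on channel 4 (predicts parameter Y depressed, not parameter Y elevated)
(D) mechanism M7 — does not account for rate R decreasing, indicator I2 active, signal on channel 4
Only (B) is consistent with every observation.

B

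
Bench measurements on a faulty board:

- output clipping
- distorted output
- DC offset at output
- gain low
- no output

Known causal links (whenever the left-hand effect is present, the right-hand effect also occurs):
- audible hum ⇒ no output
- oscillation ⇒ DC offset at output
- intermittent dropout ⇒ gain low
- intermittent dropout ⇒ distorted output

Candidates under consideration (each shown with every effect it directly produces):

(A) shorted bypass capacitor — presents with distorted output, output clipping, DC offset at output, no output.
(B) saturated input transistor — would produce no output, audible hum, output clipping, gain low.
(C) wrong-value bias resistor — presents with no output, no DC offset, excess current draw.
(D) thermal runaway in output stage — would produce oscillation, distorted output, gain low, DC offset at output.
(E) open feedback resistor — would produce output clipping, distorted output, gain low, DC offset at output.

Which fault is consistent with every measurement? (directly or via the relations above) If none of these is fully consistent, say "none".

Testing each hypothesis:
(A) shorted bypass capacitor — does not account for gain low
(B) saturated input transistor — output clipping +; distorted output -; DC offset at output -; gain low +; no output +
(C) wrong-value bias resistor — fails on output clipping, distorted output, DC offset at output, gain low (predicts no DC offset, not DC offset at output)
(D) thermal runaway in output stage — output clipping -; distorted output +; DC offset at output +; gain low +; no output -
(E) open feedback resistor — output clipping +; distorted output +; DC offset at output +; gain low +; no output -
Every candidate fails on at least one observation.

none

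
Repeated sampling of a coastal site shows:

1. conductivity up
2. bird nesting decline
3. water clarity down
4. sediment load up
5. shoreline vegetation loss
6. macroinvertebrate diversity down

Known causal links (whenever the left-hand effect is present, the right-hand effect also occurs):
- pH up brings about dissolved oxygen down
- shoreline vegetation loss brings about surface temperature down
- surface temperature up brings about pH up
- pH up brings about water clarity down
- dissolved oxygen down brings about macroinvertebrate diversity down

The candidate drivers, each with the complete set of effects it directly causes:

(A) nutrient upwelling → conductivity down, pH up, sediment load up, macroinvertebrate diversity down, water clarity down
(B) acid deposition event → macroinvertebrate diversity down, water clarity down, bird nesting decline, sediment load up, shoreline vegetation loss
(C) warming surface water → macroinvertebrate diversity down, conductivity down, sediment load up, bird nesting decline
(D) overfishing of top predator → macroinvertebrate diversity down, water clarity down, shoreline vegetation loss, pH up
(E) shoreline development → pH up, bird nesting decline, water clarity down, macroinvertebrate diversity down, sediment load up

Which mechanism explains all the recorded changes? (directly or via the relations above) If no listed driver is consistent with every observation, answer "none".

For each candidate, compare predicted effects to what was observed:
(A) nutrient upwelling — conductivity up -; bird nesting decline -; water clarity down +; sediment load up +; shoreline vegetation loss -; macroinvertebrate diversity down +
(B) acid deposition event — conductivity up -; bird nesting decline +; water clarity down +; sediment load up +; shoreline vegetation loss +; macroinvertebrate diversity down +
(C) warming surface water — conductivity up -; bird nesting decline +; water clarity down -; sediment load up +; shoreline vegetation loss -; macroinvertebrate diversity down +
(D) overfishing of top predator — does not account for conductivity up, bird nesting decline, sediment load up
(E) shoreline development — does not account for conductivity up, shoreline vegetation loss
None of the listed candidates fits everything.

none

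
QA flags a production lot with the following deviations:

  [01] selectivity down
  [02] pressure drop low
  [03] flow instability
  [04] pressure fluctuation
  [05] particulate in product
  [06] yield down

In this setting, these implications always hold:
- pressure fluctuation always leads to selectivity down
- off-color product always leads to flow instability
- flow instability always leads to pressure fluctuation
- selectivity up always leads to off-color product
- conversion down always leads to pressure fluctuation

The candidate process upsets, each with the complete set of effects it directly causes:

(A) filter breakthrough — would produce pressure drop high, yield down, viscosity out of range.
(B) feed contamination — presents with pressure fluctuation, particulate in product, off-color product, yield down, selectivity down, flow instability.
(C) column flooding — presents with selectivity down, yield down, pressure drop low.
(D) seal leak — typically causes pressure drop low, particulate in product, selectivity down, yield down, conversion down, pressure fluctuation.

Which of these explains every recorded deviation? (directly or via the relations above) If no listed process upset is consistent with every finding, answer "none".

For each candidate, compare predicted effects to what was observed:
(A) filter breakthrough — fails on selectivity down, pressure drop low, flow instability, pressure fluctuation, particulate in product (predicts pressure drop high, not pressure drop low)
(B) feed contamination — does not account for pressure drop low
(C) column flooding — selectivity down ✓; pressure drop low ✓; flow instability ✗; pressure fluctuation ✗; particulate in product ✗; yield down ✓
(D) seal leak — selectivity down ✓; pressure drop low ✓; flow instability ✗; pressure fluctuation ✓; particulate in product ✓; yield down ✓
No candidate is consistent with all observations.

none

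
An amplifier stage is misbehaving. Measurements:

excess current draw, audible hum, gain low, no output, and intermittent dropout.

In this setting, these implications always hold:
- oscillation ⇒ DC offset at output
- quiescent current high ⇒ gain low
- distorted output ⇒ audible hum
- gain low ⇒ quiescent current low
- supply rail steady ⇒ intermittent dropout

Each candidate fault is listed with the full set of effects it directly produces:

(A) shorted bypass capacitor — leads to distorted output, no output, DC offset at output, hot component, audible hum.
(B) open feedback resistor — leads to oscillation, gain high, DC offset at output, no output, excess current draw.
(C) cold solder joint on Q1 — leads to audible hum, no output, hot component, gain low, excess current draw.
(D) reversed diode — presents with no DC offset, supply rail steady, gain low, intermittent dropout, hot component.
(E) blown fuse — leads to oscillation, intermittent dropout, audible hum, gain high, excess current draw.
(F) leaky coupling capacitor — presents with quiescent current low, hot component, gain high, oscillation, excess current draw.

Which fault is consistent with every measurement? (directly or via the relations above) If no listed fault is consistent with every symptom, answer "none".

none

For each candidate, compare predicted effects to what was observed:
(A) shorted bypass capacitor — excess current draw ✗; audible hum ✓; gain low ✗; no output ✓; intermittent dropout ✗
(B) open feedback resistor — excess current draw ✓; audible hum ✗; gain low ✗; no output ✓; intermittent dropout ✗
(C) cold solder joint on Q1 — excess current draw ✓; audible hum ✓; gain low ✓; no output ✓; intermittent dropout ✗
(D) reversed diode — does not account for excess current draw, audible hum, no output
(E) blown fuse — excess current draw ✓; audible hum ✓; gain low ✗; no output ✗; intermittent dropout ✓
(F) leaky coupling capacitor — fails on audible hum, gain low, no output, intermittent dropout (predicts gain high, not gain low)
Every candidate fails on at least one observation.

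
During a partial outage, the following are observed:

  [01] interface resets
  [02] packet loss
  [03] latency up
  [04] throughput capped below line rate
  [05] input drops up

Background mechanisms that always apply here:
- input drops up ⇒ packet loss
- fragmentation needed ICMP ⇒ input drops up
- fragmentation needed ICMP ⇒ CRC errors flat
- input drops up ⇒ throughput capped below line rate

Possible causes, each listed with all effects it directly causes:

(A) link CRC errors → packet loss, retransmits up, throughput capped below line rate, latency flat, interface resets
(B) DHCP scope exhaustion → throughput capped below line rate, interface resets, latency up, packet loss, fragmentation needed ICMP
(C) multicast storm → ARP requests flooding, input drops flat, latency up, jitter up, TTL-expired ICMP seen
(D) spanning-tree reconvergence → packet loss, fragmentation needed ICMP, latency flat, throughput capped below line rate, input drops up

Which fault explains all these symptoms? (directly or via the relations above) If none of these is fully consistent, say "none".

B

For each candidate, compare predicted effects to what was observed:
(A) link CRC errors — fails on latency up, input drops up (predicts latency flat, not latency up)
(B) DHCP scope exhaustion — accounts for every observation (input drops up by fragmentation needed ICMP → input drops up)
(C) multicast storm — interface resets NO; packet loss NO; latency up yes; throughput capped below line rate NO; input drops up NO
(D) spanning-tree reconvergence — fails on interface resets, latency up (predicts latency flat, not latency up)
Only (B) is consistent with every observation.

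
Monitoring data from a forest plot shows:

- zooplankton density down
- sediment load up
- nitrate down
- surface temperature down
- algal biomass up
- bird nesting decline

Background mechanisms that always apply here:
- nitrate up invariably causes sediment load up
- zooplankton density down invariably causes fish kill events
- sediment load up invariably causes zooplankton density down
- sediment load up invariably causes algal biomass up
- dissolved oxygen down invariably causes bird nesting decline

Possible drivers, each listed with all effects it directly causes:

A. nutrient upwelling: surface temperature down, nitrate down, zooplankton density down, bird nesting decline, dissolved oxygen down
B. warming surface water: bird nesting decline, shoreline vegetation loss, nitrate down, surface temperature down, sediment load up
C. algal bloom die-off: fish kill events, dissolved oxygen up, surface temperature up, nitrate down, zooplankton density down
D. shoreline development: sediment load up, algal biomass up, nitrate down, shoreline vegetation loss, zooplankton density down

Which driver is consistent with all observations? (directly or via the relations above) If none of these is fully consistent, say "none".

B

Per-candidate check:
(A) nutrient upwelling — does not account for sediment load up, algal biomass up
(B) warming surface water — zooplankton density down ✓ (via sediment load up → zooplankton density down); sediment load up ✓; nitrate down ✓; surface temperature down ✓; algal biomass up ✓ (via sediment load up → algal biomass up); bird nesting decline ✓
(C) algal bloom die-off — zooplankton density down ✓; sediment load up ✗; nitrate down ✓; surface temperature down ✗; algal biomass up ✗; bird nesting decline ✗
(D) shoreline development — zooplankton density down ✓; sediment load up ✓; nitrate down ✓; surface temperature down ✗; algal biomass up ✓; bird nesting decline ✗
Only (B) is consistent with every observation.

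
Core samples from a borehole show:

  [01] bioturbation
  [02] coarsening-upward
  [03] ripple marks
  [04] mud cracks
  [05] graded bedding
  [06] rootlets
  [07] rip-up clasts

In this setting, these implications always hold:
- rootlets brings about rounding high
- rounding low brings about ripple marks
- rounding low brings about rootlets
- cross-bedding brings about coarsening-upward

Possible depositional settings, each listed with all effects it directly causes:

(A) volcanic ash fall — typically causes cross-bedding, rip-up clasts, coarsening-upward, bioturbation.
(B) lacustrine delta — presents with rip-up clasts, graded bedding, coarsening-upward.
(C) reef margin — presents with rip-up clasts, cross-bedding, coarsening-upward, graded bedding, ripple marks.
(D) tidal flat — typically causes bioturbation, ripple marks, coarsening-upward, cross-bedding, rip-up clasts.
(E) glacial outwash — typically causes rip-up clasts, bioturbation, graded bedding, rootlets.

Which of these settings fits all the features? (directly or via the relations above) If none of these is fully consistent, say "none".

none

Checking each candidate against the observations:
(A) volcanic ash fall — does not account for ripple marks, mud cracks, graded bedding, rootlets
(B) lacustrine delta — does not account for bioturbation, ripple marks, mud cracks, rootlets
(C) reef margin — bioturbation -; coarsening-upward +; ripple marks +; mud cracks -; graded bedding +; rootlets -; rip-up clasts +
(D) tidal flat — does not account for mud cracks, graded bedding, rootlets
(E) glacial outwash — does not account for coarsening-upward, ripple marks, mud cracks
None of the listed candidates fits everything.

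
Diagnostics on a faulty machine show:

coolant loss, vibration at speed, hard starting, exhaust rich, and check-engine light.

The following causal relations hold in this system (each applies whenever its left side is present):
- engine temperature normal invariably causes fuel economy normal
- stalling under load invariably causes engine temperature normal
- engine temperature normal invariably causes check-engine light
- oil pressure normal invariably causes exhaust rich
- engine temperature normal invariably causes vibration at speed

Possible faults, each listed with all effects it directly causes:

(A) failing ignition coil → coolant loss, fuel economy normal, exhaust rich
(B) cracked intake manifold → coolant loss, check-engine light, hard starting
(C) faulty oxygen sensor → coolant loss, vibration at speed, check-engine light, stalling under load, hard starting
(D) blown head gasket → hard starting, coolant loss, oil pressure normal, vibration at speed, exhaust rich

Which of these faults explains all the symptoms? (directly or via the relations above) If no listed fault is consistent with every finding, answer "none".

none

For each candidate, compare predicted effects to what was observed:
(A) failing ignition coil — coolant loss +; vibration at speed -; hard starting -; exhaust rich +; check-engine light -
(B) cracked intake manifold — coolant loss +; vibration at speed -; hard starting +; exhaust rich -; check-engine light +
(C) faulty oxygen sensor — coolant loss +; vibration at speed +; hard starting +; exhaust rich -; check-engine light +
(D) blown head gasket — does not account for check-engine light
Every candidate fails on at least one observation.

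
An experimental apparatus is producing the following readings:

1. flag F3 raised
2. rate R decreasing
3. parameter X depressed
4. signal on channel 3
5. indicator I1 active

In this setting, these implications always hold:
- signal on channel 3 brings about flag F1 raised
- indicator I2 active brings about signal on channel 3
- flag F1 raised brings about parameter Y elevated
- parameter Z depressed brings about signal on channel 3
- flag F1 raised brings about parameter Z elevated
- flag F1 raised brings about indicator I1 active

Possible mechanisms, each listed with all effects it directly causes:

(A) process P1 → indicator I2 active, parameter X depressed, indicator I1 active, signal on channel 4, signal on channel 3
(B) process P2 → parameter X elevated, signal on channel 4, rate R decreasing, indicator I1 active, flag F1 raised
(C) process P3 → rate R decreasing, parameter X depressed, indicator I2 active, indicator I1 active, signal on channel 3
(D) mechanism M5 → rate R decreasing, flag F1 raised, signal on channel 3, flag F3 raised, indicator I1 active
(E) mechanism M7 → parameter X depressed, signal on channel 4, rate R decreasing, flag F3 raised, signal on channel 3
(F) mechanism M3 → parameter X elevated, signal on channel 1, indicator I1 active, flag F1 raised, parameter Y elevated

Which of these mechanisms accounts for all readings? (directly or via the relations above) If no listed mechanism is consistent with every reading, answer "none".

E

Testing each hypothesis:
(A) process P1 — does not account for flag F3 raised, rate R decreasing
(B) process P2 — flag F3 raised ✗; rate R decreasing ✓; parameter X depressed ✗; signal on channel 3 ✗; indicator I1 active ✓
(C) process P3 — flag F3 raised ✗; rate R decreasing ✓; parameter X depressed ✓; signal on channel 3 ✓; indicator I1 active ✓
(D) mechanism M5 — does not account for parameter X depressed
(E) mechanism M7 — accounts for every observation (indicator I1 active via signal on channel 3 → flag F1 raised → indicator I1 active)
(F) mechanism M3 — flag F3 raised ✗; rate R decreasing ✗; parameter X depressed ✗; signal on channel 3 ✗; indicator I1 active ✓
Only (E) is consistent with every observation.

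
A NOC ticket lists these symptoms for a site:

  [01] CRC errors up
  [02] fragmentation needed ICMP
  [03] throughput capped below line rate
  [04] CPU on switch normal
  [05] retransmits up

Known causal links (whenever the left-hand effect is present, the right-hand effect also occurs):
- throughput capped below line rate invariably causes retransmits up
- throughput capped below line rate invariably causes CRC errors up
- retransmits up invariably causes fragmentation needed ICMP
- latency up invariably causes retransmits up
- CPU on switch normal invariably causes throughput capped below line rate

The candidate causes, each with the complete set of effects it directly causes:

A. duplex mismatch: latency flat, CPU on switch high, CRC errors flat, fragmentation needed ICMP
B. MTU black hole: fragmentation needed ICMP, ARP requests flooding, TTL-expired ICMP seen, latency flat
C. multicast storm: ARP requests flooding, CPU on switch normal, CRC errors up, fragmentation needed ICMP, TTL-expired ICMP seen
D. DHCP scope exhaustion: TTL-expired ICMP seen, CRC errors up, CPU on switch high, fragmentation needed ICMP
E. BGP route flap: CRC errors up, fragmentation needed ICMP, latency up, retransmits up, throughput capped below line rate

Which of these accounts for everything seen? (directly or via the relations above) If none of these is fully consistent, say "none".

C

For each candidate, compare predicted effects to what was observed:
(A) duplex mismatch — CRC errors up ✗; fragmentation needed ICMP ✓; throughput capped below line rate ✗; CPU on switch normal ✗; retransmits up ✗
(B) MTU black hole — CRC errors up ✗; fragmentation needed ICMP ✓; throughput capped below line rate ✗; CPU on switch normal ✗; retransmits up ✗
(C) multicast storm — CRC errors up ✓; fragmentation needed ICMP ✓; throughput capped below line rate ✓ (by CPU on switch normal → throughput capped below line rate); CPU on switch normal ✓; retransmits up ✓ (by CPU on switch normal → throughput capped below line rate → retransmits up)
(D) DHCP scope exhaustion — fails on throughput capped below line rate, CPU on switch normal, retransmits up (predicts CPU on switch high, not CPU on switch normal)
(E) BGP route flap — does not account for CPU on switch normal
(C) is the only candidate with no mismatches.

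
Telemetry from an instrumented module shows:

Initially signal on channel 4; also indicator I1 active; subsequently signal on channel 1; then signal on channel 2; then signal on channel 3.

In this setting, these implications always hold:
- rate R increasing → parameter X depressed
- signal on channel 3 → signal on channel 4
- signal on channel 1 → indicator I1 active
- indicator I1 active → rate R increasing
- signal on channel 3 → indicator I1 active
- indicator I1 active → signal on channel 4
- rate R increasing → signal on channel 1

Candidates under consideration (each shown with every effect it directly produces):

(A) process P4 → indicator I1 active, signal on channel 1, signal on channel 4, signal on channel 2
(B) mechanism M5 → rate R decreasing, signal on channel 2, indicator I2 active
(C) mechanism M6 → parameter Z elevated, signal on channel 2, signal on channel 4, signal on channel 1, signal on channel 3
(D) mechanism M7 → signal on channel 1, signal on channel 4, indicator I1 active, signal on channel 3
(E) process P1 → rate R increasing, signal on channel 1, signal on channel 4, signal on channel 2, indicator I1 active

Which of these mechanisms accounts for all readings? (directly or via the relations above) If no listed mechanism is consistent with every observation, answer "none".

Checking each candidate against the observations:
(A) process P4 — does not account for signal on channel 3
(B) mechanism M5 — signal on channel 4 NO; indicator I1 active NO; signal on channel 1 NO; signal on channel 2 yes; signal on channel 3 NO
(C) mechanism M6 — accounts for every observation (indicator I1 active by signal on channel 3 → indicator I1 active)
(D) mechanism M7 — signal on channel 4 yes; indicator I1 active yes; signal on channel 1 yes; signal on channel 2 NO; signal on channel 3 yes
(E) process P1 — does not account for signal on channel 3
Only (C) is consistent with every observation.

C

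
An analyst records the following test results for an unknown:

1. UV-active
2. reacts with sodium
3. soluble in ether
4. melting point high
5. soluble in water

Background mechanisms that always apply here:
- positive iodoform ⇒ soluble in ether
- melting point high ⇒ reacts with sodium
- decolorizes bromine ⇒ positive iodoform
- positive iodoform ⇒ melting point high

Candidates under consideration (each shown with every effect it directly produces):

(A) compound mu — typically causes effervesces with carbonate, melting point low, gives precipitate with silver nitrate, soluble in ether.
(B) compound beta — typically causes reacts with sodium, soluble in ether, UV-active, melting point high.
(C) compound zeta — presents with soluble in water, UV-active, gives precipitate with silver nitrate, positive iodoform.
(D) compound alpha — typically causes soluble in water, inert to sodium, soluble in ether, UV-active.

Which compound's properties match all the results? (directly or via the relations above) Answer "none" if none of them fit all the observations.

Per-candidate check:
(A) compound mu — UV-active NO; reacts with sodium NO; soluble in ether yes; melting point high NO; soluble in water NO
(B) compound beta — UV-active yes; reacts with sodium yes; soluble in ether yes; melting point high yes; soluble in water NO
(C) compound zeta — UV-active yes; reacts with sodium yes (via positive iodoform → melting point high → reacts with sodium); soluble in ether yes (via positive iodoform → soluble in ether); melting point high yes (via positive iodoform → melting point high); soluble in water yes
(D) compound alpha — UV-active yes; reacts with sodium NO; soluble in ether yes; melting point high NO; soluble in water yes
Only (C) is consistent with every observation.

C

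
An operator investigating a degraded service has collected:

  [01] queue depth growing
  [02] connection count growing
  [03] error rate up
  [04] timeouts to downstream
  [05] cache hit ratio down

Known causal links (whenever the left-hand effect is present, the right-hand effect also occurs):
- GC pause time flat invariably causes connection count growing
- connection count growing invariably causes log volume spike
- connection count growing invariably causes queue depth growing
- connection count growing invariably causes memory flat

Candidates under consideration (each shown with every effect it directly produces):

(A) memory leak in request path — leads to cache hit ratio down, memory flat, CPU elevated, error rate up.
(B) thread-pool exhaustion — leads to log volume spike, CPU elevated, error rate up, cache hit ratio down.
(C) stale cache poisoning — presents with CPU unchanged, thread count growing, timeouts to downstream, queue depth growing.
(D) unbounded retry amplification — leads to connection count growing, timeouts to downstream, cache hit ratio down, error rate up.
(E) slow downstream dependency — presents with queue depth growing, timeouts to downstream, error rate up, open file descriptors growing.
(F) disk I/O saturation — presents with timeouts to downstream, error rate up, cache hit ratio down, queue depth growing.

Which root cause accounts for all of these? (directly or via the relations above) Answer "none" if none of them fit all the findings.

Checking each candidate against the observations:
(A) memory leak in request path — does not account for queue depth growing, connection count growing, timeouts to downstream
(B) thread-pool exhaustion — queue depth growing ✗; connection count growing ✗; error rate up ✓; timeouts to downstream ✗; cache hit ratio down ✓
(C) stale cache poisoning — queue depth growing ✓; connection count growing ✗; error rate up ✗; timeouts to downstream ✓; cache hit ratio down ✗
(D) unbounded retry amplification — accounts for every observation (queue depth growing through connection count growing → queue depth growing)
(E) slow downstream dependency — queue depth growing ✓; connection count growing ✗; error rate up ✓; timeouts to downstream ✓; cache hit ratio down ✗
(F) disk I/O saturation — does not account for connection count growing
Only (D) is consistent with every observation.

D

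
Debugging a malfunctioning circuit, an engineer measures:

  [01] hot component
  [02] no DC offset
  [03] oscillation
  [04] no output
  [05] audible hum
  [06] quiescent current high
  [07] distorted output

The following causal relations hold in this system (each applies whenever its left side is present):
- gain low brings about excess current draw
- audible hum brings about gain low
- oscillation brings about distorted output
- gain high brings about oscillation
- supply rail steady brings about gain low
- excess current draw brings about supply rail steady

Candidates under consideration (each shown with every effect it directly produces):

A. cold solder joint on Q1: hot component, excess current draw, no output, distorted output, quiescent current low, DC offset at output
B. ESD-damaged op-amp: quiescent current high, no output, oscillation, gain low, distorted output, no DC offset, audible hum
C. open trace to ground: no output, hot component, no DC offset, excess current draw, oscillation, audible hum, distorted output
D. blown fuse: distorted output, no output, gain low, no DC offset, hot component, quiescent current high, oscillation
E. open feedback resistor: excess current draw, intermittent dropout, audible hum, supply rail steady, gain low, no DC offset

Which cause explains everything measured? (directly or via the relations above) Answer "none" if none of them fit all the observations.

For each candidate, compare predicted effects to what was observed:
(A) cold solder joint on Q1 — fails on no DC offset, oscillation, audible hum, quiescent current high (predicts DC offset at output, not no DC offset; predicts quiescent current low, not quiescent current high)
(B) ESD-damaged op-amp — hot component miss; no DC offset match; oscillation match; no output match; audible hum match; quiescent current high match; distorted output match
(C) open trace to ground — hot component match; no DC offset match; oscillation match; no output match; audible hum match; quiescent current high miss; distorted output match
(D) blown fuse — does not account for audible hum
(E) open feedback resistor — does not account for hot component, oscillation, no output, quiescent current high, distorted output
Every candidate fails on at least one observation.

none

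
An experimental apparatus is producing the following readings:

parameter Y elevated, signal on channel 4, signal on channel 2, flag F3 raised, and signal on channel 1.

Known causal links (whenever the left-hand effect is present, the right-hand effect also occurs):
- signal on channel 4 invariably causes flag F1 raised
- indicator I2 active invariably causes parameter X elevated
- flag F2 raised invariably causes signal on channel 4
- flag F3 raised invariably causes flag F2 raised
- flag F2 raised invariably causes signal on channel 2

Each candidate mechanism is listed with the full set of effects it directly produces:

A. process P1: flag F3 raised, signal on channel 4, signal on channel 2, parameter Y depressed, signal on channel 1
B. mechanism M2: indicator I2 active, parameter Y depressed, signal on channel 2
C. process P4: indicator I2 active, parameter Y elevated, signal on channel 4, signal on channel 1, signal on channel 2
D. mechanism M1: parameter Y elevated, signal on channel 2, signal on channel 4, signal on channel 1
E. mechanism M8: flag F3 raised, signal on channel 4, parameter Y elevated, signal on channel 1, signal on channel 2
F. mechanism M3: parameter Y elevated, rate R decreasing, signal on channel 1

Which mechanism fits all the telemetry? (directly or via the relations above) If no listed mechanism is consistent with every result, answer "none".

E

Checking each candidate against the observations:
(A) process P1 — fails on parameter Y elevated (predicts parameter Y depressed, not parameter Y elevated)
(B) mechanism M2 — parameter Y elevated ✗; signal on channel 4 ✗; signal on channel 2 ✓; flag F3 raised ✗; signal on channel 1 ✗
(C) process P4 — does not account for flag F3 raised
(D) mechanism M1 — does not account for flag F3 raised
(E) mechanism M8 — accounts for every observation
(F) mechanism M3 — parameter Y elevated ✓; signal on channel 4 ✗; signal on channel 2 ✗; flag F3 raised ✗; signal on channel 1 ✓
(E) is the only candidate with no mismatches.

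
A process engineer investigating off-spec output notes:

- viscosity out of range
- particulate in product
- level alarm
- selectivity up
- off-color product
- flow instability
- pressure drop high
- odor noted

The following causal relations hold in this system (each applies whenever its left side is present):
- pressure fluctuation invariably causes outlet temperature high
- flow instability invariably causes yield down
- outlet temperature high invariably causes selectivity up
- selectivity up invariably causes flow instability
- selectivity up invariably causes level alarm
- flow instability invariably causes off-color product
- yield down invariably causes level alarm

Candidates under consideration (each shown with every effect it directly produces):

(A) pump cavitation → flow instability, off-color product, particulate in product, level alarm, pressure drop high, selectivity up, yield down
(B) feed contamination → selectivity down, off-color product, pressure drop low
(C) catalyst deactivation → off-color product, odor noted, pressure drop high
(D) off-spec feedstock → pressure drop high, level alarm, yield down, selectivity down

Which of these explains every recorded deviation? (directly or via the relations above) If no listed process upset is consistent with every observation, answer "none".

none

For each candidate, compare predicted effects to what was observed:
(A) pump cavitation — viscosity out of range NO; particulate in product yes; level alarm yes; selectivity up yes; off-color product yes; flow instability yes; pressure drop high yes; odor noted NO
(B) feed contamination — viscosity out of range NO; particulate in product NO; level alarm NO; selectivity up NO; off-color product yes; flow instability NO; pressure drop high NO; odor noted NO
(C) catalyst deactivation — does not account for viscosity out of range, particulate in product, level alarm, selectivity up, flow instability
(D) off-spec feedstock — fails on viscosity out of range, particulate in product, selectivity up, off-color product, flow instability, odor noted (predicts selectivity down, not selectivity up)
No candidate is consistent with all observations.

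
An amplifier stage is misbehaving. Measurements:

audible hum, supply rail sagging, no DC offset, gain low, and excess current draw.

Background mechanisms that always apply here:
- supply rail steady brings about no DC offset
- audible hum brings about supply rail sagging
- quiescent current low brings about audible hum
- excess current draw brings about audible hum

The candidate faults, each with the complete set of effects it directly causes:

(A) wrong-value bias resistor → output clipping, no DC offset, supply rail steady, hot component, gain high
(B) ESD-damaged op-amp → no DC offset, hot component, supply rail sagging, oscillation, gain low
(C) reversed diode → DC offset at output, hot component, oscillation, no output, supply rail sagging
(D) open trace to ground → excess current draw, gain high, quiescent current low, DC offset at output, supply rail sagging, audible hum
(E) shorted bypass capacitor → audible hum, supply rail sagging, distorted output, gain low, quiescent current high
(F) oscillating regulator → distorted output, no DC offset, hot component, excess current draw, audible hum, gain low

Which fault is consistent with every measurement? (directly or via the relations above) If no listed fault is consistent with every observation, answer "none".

For each candidate, compare predicted effects to what was observed:
(A) wrong-value bias resistor — audible hum miss; supply rail sagging miss; no DC offset match; gain low miss; excess current draw miss
(B) ESD-damaged op-amp — does not account for audible hum, excess current draw
(C) reversed diode — audible hum miss; supply rail sagging match; no DC offset miss; gain low miss; excess current draw miss
(D) open trace to ground — fails on no DC offset, gain low (predicts DC offset at output, not no DC offset; predicts gain high, not gain low)
(E) shorted bypass capacitor — audible hum match; supply rail sagging match; no DC offset miss; gain low match; excess current draw miss
(F) oscillating regulator — audible hum match; supply rail sagging match (through audible hum → supply rail sagging); no DC offset match; gain low match; excess current draw match
Only (F) is consistent with every observation.

F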